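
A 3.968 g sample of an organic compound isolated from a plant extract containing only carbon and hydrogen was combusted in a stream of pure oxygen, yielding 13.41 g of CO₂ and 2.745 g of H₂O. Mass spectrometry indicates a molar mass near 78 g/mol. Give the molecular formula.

C6H6

mol C = 13.41 g CO₂ ÷ 44.009 g/mol = 0.30471 mol
mol H = 2 × 2.745 g H₂O ÷ 18.015 g/mol = 0.30475 mol
Divide by the smallest (0.30471 mol): C 1.000, H 1.000
Empirical formula: CH
Empirical-formula mass = 13.02 g/mol; 78 ÷ 13.02 ≈ 6, so the molecular formula is C6H6.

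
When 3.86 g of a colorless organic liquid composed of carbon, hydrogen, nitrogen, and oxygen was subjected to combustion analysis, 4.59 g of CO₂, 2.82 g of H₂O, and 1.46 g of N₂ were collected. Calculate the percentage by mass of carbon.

mol C = 4.59 g CO₂ ÷ 44.009 g/mol = 0.1043 mol
mol H = 2 × 2.82 g H₂O ÷ 18.015 g/mol = 0.3131 mol
mol N = 2 × 1.46 g N₂ ÷ 28.014 g/mol = 0.1042 mol
mass O = 3.86 − (1.253 + 0.3156 + 1.460) = 0.8317 g → mol O = 0.8317 ÷ 15.999 = 0.05199 mol
mass % C = 1.253 g ÷ 3.86 g × 100%

32.5%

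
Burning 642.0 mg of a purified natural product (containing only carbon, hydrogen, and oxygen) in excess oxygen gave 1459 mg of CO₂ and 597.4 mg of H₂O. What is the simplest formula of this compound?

mol C = 1.459 g CO₂ ÷ 44.009 g/mol = 0.033152 mol
mol H = 2 × 0.5974 g H₂O ÷ 18.015 g/mol = 0.066323 mol
mass O = 0.6420 − (0.39819 + 0.066853) = 0.17695 g → mol O = 0.17695 ÷ 15.999 = 0.011060 mol
Divide by the smallest (0.011060 mol): C 2.997, H 5.996, O 1.000

C3H6O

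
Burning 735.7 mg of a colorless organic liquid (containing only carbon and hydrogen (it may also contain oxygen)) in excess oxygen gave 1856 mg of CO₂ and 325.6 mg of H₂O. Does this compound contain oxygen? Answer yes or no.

mol C = 1.856 g CO₂ ÷ 44.009 g/mol = 0.042173 mol
mol H = 2 × 0.3256 g H₂O ÷ 18.015 g/mol = 0.036148 mol
C and H account for only 0.54298 g of the 0.7357 g sample; the remaining 0.19272 g must be oxygen.

yes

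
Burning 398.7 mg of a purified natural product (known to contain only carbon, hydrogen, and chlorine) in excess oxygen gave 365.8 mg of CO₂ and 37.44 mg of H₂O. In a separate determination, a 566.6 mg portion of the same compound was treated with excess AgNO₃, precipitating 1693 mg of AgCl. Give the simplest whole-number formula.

C2HCl2

mol C = 0.3658 g CO₂ ÷ 44.009 g/mol = 0.0083119 mol
mol H = 2 × 0.03744 g H₂O ÷ 18.015 g/mol = 0.0041565 mol
From the AgCl data: mol Cl per gram of compound = (1.693 ÷ 143.318) ÷ 0.5666 = 0.020849 mol/g, so in the 0.3987 g combustion sample mol Cl = 0.0083124 mol
Divide by the smallest (0.0041565 mol): C 2.000, H 1.000, Cl 2.000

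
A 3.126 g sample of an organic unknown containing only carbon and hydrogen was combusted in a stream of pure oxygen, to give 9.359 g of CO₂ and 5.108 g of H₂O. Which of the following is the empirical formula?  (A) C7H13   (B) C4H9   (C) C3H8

(C) C3H8

mol C = 9.359 g CO₂ ÷ 44.009 g/mol = 0.21266 mol
mol H = 2 × 5.108 g H₂O ÷ 18.015 g/mol = 0.56708 mol
Divide by the smallest (0.21266 mol): C 1.000, H 2.667
Multiplying each by 3 gives whole numbers: C 3.00, H 8.00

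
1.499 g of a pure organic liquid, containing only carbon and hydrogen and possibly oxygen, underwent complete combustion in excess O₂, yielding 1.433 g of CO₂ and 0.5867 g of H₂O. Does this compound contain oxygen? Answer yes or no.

yes

mol C = 1.433 g CO₂ ÷ 44.009 g/mol = 0.032562 mol
mol H = 2 × 0.5867 g H₂O ÷ 18.015 g/mol = 0.065135 mol
C and H account for only 0.45675 g of the 1.499 g sample; the remaining 1.0422 g must be oxygen.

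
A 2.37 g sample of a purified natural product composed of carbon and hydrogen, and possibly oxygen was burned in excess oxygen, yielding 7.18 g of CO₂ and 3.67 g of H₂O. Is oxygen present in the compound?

no

mol C = 7.18 g CO₂ ÷ 44.009 g/mol = 0.1631 mol
mol H = 2 × 3.67 g H₂O ÷ 18.015 g/mol = 0.4074 mol
C and H together account for 2.370 g — essentially the entire 2.37 g sample — so the compound contains no oxygen.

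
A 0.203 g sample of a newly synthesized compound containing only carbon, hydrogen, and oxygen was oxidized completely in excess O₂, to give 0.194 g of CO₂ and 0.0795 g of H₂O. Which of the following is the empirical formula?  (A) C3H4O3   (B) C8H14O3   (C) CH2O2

(C) CH2O2

mol C = 0.194 g CO₂ ÷ 44.009 g/mol = 0.004408 mol
mol H = 2 × 0.0795 g H₂O ÷ 18.015 g/mol = 0.008826 mol
mass O = 0.203 − (0.05295 + 0.008897) = 0.1412 g → mol O = 0.1412 ÷ 15.999 = 0.008823 mol
Divide by the smallest (0.004408 mol): C 1.000, H 2.002, O 2.001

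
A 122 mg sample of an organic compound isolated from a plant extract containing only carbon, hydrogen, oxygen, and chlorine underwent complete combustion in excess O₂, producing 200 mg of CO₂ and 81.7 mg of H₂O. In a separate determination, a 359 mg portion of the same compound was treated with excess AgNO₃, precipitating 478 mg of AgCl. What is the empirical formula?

mol C = 0.200 g CO₂ ÷ 44.009 g/mol = 0.004545 mol
mol H = 2 × 0.0817 g H₂O ÷ 18.015 g/mol = 0.009070 mol
From the AgCl data: mol Cl per gram of compound = (0.478 ÷ 143.318) ÷ 0.359 = 0.009290 mol/g, so in the 0.122 g combustion sample mol Cl = 0.001133 mol
mass O = 0.122 − (0.05458 + 0.009143 + 0.04018) = 0.01809 g → mol O = 0.01809 ÷ 15.999 = 0.001131 mol
Divide by the smallest (0.001131 mol): C 4.019, H 8.020, Cl 1.002, O 1.000

C4H8ClO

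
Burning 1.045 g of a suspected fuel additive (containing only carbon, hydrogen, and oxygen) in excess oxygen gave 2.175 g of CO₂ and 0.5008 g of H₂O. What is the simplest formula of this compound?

mol C = 2.175 g CO₂ ÷ 44.009 g/mol = 0.049422 mol
mol H = 2 × 0.5008 g H₂O ÷ 18.015 g/mol = 0.055598 mol
mass O = 1.045 − (0.59360 + 0.056043) = 0.39535 g → mol O = 0.39535 ÷ 15.999 = 0.024711 mol
Divide by the smallest (0.024711 mol): C 2.000, H 2.250, O 1.000
Multiplying each by 4 gives whole numbers: C 8.00, H 9.00, O 4.00

C8H9O4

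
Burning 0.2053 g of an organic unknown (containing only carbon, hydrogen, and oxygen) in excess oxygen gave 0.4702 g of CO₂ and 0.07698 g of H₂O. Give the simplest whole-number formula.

mol C = 0.4702 g CO₂ ÷ 44.009 g/mol = 0.010684 mol
mol H = 2 × 0.07698 g H₂O ÷ 18.015 g/mol = 0.0085462 mol
mass O = 0.2053 − (0.12833 + 0.0086146) = 0.068358 g → mol O = 0.068358 ÷ 15.999 = 0.0042726 mol
Divide by the smallest (0.0042726 mol): C 2.501, H 2.000, O 1.000
Multiplying each by 2 gives whole numbers: C 5.00, H 4.00, O 2.00

C5H4O2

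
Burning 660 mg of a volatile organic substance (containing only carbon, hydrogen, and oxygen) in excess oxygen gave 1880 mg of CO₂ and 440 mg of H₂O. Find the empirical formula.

mol C = 1.88 g CO₂ ÷ 44.009 g/mol = 0.04272 mol
mol H = 2 × 0.440 g H₂O ÷ 18.015 g/mol = 0.04885 mol
mass O = 0.660 − (0.5131 + 0.04924) = 0.09767 g → mol O = 0.09767 ÷ 15.999 = 0.006105 mol
Divide by the smallest (0.006105 mol): C 6.998, H 8.002, O 1.000

C7H8O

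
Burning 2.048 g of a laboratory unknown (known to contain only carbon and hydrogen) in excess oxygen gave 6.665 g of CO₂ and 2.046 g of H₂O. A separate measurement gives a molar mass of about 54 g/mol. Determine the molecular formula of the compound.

mol C = 6.665 g CO₂ ÷ 44.009 g/mol = 0.15145 mol
mol H = 2 × 2.046 g H₂O ÷ 18.015 g/mol = 0.22714 mol
Divide by the smallest (0.15145 mol): C 1.000, H 1.500
Multiplying each by 2 gives whole numbers: C 2.00, H 3.00
Empirical formula: C2H3
Empirical-formula mass = 27.05 g/mol; 54 ÷ 27.05 ≈ 2, so the molecular formula is C4H6.

C4H6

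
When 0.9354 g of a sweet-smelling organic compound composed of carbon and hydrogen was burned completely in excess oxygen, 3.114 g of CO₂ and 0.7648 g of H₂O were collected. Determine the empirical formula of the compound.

mol C = 3.114 g CO₂ ÷ 44.009 g/mol = 0.070758 mol
mol H = 2 × 0.7648 g H₂O ÷ 18.015 g/mol = 0.084907 mol
Divide by the smallest (0.070758 mol): C 1.000, H 1.200
Multiplying each by 5 gives whole numbers: C 5.00, H 6.00

C5H6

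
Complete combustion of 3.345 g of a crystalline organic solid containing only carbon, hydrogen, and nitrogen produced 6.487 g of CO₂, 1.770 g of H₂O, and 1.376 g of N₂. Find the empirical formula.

C3H4N2

mol C = 6.487 g CO₂ ÷ 44.009 g/mol = 0.14740 mol
mol H = 2 × 1.770 g H₂O ÷ 18.015 g/mol = 0.19650 mol
mol N = 2 × 1.376 g N₂ ÷ 28.014 g/mol = 0.098237 mol
Divide by the smallest (0.098237 mol): C 1.500, H 2.000, N 1.000
Multiplying each by 2 gives whole numbers: C 3.00, H 4.00, N 2.00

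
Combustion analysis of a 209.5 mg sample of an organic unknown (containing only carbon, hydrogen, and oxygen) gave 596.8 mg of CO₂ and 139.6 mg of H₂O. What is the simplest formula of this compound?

C7H8O

mol C = 0.5968 g CO₂ ÷ 44.009 g/mol = 0.013561 mol
mol H = 2 × 0.1396 g H₂O ÷ 18.015 g/mol = 0.015498 mol
mass O = 0.2095 − (0.16288 + 0.015622) = 0.030998 g → mol O = 0.030998 ÷ 15.999 = 0.0019375 mol
Divide by the smallest (0.0019375 mol): C 6.999, H 7.999, O 1.000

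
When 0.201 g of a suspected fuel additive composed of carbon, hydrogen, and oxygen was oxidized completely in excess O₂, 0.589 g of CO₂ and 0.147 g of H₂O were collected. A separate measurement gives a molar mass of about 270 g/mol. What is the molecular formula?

mol C = 0.589 g CO₂ ÷ 44.009 g/mol = 0.01338 mol
mol H = 2 × 0.147 g H₂O ÷ 18.015 g/mol = 0.01632 mol
mass O = 0.201 − (0.1608 + 0.01645) = 0.02380 g → mol O = 0.02380 ÷ 15.999 = 0.001488 mol
Divide by the smallest (0.001488 mol): C 8.997, H 10.971, O 1.000
Empirical formula: C9H11O
Empirical-formula mass = 135.19 g/mol; 270 ÷ 135.19 ≈ 2, so the molecular formula is C18H22O2.

C18H22O2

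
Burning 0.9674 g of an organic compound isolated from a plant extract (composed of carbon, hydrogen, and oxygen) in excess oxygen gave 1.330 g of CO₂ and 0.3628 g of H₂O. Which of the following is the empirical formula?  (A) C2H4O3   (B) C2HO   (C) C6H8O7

(C) C6H8O7

mol C = 1.330 g CO₂ ÷ 44.009 g/mol = 0.030221 mol
mol H = 2 × 0.3628 g H₂O ÷ 18.015 g/mol = 0.040278 mol
mass O = 0.9674 − (0.36299 + 0.040600) = 0.56381 g → mol O = 0.56381 ÷ 15.999 = 0.035241 mol
Divide by the smallest (0.030221 mol): C 1.000, H 1.333, O 1.166
Multiplying each by 6 gives whole numbers: C 6.00, H 8.00, O 7.00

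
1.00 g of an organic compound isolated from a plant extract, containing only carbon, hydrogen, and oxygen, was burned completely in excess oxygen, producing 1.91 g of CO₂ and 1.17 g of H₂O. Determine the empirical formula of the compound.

C2H6O

mol C = 1.91 g CO₂ ÷ 44.009 g/mol = 0.04340 mol
mol H = 2 × 1.17 g H₂O ÷ 18.015 g/mol = 0.1299 mol
mass O = 1.00 − (0.5213 + 0.1309) = 0.3478 g → mol O = 0.3478 ÷ 15.999 = 0.02174 mol
Divide by the smallest (0.02174 mol): C 1.996, H 5.975, O 1.000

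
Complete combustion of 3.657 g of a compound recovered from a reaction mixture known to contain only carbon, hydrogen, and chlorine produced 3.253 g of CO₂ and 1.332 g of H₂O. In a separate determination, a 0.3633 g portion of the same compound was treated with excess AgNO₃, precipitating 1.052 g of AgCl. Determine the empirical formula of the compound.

CH2Cl

mol C = 3.253 g CO₂ ÷ 44.009 g/mol = 0.073917 mol
mol H = 2 × 1.332 g H₂O ÷ 18.015 g/mol = 0.14788 mol
From the AgCl data: mol Cl per gram of compound = (1.052 ÷ 143.318) ÷ 0.3633 = 0.020205 mol/g, so in the 3.657 g combustion sample mol Cl = 0.073888 mol
Divide by the smallest (0.073888 mol): C 1.000, H 2.001, Cl 1.000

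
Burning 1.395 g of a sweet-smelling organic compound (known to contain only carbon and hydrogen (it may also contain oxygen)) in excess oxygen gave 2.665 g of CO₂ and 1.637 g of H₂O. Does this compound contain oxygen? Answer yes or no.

mol C = 2.665 g CO₂ ÷ 44.009 g/mol = 0.060556 mol
mol H = 2 × 1.637 g H₂O ÷ 18.015 g/mol = 0.18174 mol
C and H account for only 0.91053 g of the 1.395 g sample; the remaining 0.48447 g must be oxygen.

yes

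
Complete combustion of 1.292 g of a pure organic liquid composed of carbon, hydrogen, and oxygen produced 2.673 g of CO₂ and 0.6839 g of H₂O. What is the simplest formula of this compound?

mol C = 2.673 g CO₂ ÷ 44.009 g/mol = 0.060738 mol
mol H = 2 × 0.6839 g H₂O ÷ 18.015 g/mol = 0.075926 mol
mass O = 1.292 − (0.72952 + 0.076533) = 0.48595 g → mol O = 0.48595 ÷ 15.999 = 0.030374 mol
Divide by the smallest (0.030374 mol): C 2.000, H 2.500, O 1.000
Multiplying each by 2 gives whole numbers: C 4.00, H 5.00, O 2.00

C4H5O2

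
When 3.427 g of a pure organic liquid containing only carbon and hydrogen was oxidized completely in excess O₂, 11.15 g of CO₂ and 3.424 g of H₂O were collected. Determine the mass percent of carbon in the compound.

88.80%

mol C = 11.15 g CO₂ ÷ 44.009 g/mol = 0.25336 mol
mol H = 2 × 3.424 g H₂O ÷ 18.015 g/mol = 0.38013 mol
mass % C = 3.0431 g ÷ 3.427 g × 100%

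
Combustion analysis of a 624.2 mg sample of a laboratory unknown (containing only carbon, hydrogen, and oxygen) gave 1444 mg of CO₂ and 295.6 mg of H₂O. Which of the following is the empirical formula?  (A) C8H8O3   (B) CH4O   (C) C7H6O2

mol C = 1.444 g CO₂ ÷ 44.009 g/mol = 0.032811 mol
mol H = 2 × 0.2956 g H₂O ÷ 18.015 g/mol = 0.032817 mol
mass O = 0.6242 − (0.39410 + 0.033080) = 0.19702 g → mol O = 0.19702 ÷ 15.999 = 0.012315 mol
Divide by the smallest (0.012315 mol): C 2.664, H 2.665, O 1.000
Multiplying each by 3 gives whole numbers: C 7.99, H 7.99, O 3.00

(A) C8H8O3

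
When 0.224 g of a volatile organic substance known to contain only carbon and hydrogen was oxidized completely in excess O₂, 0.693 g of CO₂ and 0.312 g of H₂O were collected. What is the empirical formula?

mol C = 0.693 g CO₂ ÷ 44.009 g/mol = 0.01575 mol
mol H = 2 × 0.312 g H₂O ÷ 18.015 g/mol = 0.03464 mol
Divide by the smallest (0.01575 mol): C 1.000, H 2.200
Multiplying each by 5 gives whole numbers: C 5.00, H 11.00

C5H11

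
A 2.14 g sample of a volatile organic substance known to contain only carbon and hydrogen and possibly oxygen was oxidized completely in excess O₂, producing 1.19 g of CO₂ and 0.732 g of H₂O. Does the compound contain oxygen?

mol C = 1.19 g CO₂ ÷ 44.009 g/mol = 0.02704 mol
mol H = 2 × 0.732 g H₂O ÷ 18.015 g/mol = 0.08127 mol
C and H account for only 0.4067 g of the 2.14 g sample; the remaining 1.733 g must be oxygen.

yes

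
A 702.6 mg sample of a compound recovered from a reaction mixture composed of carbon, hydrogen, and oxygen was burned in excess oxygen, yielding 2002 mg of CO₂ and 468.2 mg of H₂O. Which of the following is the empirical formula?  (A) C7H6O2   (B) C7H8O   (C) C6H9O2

mol C = 2.002 g CO₂ ÷ 44.009 g/mol = 0.045491 mol
mol H = 2 × 0.4682 g H₂O ÷ 18.015 g/mol = 0.051979 mol
mass O = 0.7026 − (0.54639 + 0.052395) = 0.10382 g → mol O = 0.10382 ÷ 15.999 = 0.0064889 mol
Divide by the smallest (0.0064889 mol): C 7.010, H 8.010, O 1.000

(B) C7H8O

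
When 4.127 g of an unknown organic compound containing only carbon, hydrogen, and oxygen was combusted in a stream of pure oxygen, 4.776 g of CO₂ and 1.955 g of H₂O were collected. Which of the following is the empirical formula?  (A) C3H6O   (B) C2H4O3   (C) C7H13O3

mol C = 4.776 g CO₂ ÷ 44.009 g/mol = 0.10852 mol
mol H = 2 × 1.955 g H₂O ÷ 18.015 g/mol = 0.21704 mol
mass O = 4.127 − (1.3035 + 0.21878) = 2.6047 g → mol O = 2.6047 ÷ 15.999 = 0.16281 mol
Divide by the smallest (0.10852 mol): C 1.000, H 2.000, O 1.500
Multiplying each by 2 gives whole numbers: C 2.00, H 4.00, O 3.00

(B) C2H4O3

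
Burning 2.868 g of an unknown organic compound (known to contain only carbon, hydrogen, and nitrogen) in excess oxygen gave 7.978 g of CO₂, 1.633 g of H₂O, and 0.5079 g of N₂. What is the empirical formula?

C5H5N

mol C = 7.978 g CO₂ ÷ 44.009 g/mol = 0.18128 mol
mol H = 2 × 1.633 g H₂O ÷ 18.015 g/mol = 0.18129 mol
mol N = 2 × 0.5079 g N₂ ÷ 28.014 g/mol = 0.036260 mol
Divide by the smallest (0.036260 mol): C 4.999, H 5.000, N 1.000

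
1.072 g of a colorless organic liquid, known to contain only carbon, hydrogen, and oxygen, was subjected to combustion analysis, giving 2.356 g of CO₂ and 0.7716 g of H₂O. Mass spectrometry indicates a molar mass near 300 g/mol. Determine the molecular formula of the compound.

C15H24O6

mol C = 2.356 g CO₂ ÷ 44.009 g/mol = 0.053535 mol
mol H = 2 × 0.7716 g H₂O ÷ 18.015 g/mol = 0.085662 mol
mass O = 1.072 − (0.64300 + 0.086347) = 0.34265 g → mol O = 0.34265 ÷ 15.999 = 0.021417 mol
Divide by the smallest (0.021417 mol): C 2.500, H 4.000, O 1.000
Multiplying each by 2 gives whole numbers: C 5.00, H 8.00, O 2.00
Empirical formula: C5H8O2
Empirical-formula mass = 100.12 g/mol; 300 ÷ 100.12 ≈ 3, so the molecular formula is C15H24O6.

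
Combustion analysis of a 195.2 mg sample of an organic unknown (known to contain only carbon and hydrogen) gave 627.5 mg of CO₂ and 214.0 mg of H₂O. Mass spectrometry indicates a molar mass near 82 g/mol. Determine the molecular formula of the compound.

C6H10

mol C = 0.6275 g CO₂ ÷ 44.009 g/mol = 0.014258 mol
mol H = 2 × 0.2140 g H₂O ÷ 18.015 g/mol = 0.023758 mol
Divide by the smallest (0.014258 mol): C 1.000, H 1.666
Multiplying each by 3 gives whole numbers: C 3.00, H 5.00
Empirical formula: C3H5
Empirical-formula mass = 41.07 g/mol; 82 ÷ 41.07 ≈ 2, so the molecular formula is C6H10.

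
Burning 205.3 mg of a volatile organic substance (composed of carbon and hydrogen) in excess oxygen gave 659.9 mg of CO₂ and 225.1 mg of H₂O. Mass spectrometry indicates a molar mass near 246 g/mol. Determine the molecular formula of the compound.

C18H30

mol C = 0.6599 g CO₂ ÷ 44.009 g/mol = 0.014995 mol
mol H = 2 × 0.2251 g H₂O ÷ 18.015 g/mol = 0.024990 mol
Divide by the smallest (0.014995 mol): C 1.000, H 1.667
Multiplying each by 3 gives whole numbers: C 3.00, H 5.00
Empirical formula: C3H5
Empirical-formula mass = 41.07 g/mol; 246 ÷ 41.07 ≈ 6, so the molecular formula is C18H30.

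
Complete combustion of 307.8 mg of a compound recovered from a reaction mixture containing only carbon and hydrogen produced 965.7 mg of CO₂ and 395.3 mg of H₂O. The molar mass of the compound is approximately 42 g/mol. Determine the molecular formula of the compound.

C3H6

mol C = 0.9657 g CO₂ ÷ 44.009 g/mol = 0.021943 mol
mol H = 2 × 0.3953 g H₂O ÷ 18.015 g/mol = 0.043886 mol
Divide by the smallest (0.021943 mol): C 1.000, H 2.000
Empirical formula: CH2
Empirical-formula mass = 14.03 g/mol; 42 ÷ 14.03 ≈ 3, so the molecular formula is C3H6.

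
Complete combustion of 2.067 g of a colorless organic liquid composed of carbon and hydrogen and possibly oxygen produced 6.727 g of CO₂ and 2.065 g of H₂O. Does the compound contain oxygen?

no

mol C = 6.727 g CO₂ ÷ 44.009 g/mol = 0.15286 mol
mol H = 2 × 2.065 g H₂O ÷ 18.015 g/mol = 0.22925 mol
C and H together account for 2.0670 g — essentially the entire 2.067 g sample — so the compound contains no oxygen.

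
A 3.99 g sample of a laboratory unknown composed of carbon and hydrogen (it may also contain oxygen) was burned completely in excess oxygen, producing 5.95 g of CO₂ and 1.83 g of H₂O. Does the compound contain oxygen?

yes

mol C = 5.95 g CO₂ ÷ 44.009 g/mol = 0.1352 mol
mol H = 2 × 1.83 g H₂O ÷ 18.015 g/mol = 0.2032 mol
C and H account for only 1.829 g of the 3.99 g sample; the remaining 2.161 g must be oxygen.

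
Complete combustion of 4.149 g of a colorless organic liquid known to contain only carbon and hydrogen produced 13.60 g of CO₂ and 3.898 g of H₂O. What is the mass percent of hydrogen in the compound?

10.51%

mol C = 13.60 g CO₂ ÷ 44.009 g/mol = 0.30903 mol
mol H = 2 × 3.898 g H₂O ÷ 18.015 g/mol = 0.43275 mol
mass % H = 0.43621 g ÷ 4.149 g × 100%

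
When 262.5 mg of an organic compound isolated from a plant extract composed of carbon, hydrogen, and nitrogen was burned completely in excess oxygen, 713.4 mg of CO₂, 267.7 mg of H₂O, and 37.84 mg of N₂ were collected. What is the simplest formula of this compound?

C6H11N

mol C = 0.7134 g CO₂ ÷ 44.009 g/mol = 0.016210 mol
mol H = 2 × 0.2677 g H₂O ÷ 18.015 g/mol = 0.029720 mol
mol N = 2 × 0.03784 g N₂ ÷ 28.014 g/mol = 0.0027015 mol
Divide by the smallest (0.0027015 mol): C 6.000, H 11.001, N 1.000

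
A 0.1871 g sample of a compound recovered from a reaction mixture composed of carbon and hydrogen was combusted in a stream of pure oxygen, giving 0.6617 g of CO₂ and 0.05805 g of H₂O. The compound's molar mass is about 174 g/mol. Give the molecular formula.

C14H6

mol C = 0.6617 g CO₂ ÷ 44.009 g/mol = 0.015036 mol
mol H = 2 × 0.05805 g H₂O ÷ 18.015 g/mol = 0.0064446 mol
Divide by the smallest (0.0064446 mol): C 2.333, H 1.000
Multiplying each by 3 gives whole numbers: C 7.00, H 3.00
Empirical formula: C7H3
Empirical-formula mass = 87.10 g/mol; 174 ÷ 87.10 ≈ 2, so the molecular formula is C14H6.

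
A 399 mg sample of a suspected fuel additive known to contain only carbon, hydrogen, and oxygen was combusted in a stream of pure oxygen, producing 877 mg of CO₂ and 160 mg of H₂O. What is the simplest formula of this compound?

C9H8O4

mol C = 0.877 g CO₂ ÷ 44.009 g/mol = 0.01993 mol
mol H = 2 × 0.160 g H₂O ÷ 18.015 g/mol = 0.01776 mol
mass O = 0.399 − (0.2394 + 0.01791) = 0.1417 g → mol O = 0.1417 ÷ 15.999 = 0.008859 mol
Divide by the smallest (0.008859 mol): C 2.249, H 2.005, O 1.000
Multiplying each by 4 gives whole numbers: C 9.00, H 8.02, O 4.00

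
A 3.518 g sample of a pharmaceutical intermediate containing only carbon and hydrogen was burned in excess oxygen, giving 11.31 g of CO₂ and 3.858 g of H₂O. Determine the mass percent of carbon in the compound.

mol C = 11.31 g CO₂ ÷ 44.009 g/mol = 0.25699 mol
mol H = 2 × 3.858 g H₂O ÷ 18.015 g/mol = 0.42831 mol
mass % C = 3.0867 g ÷ 3.518 g × 100%

87.74%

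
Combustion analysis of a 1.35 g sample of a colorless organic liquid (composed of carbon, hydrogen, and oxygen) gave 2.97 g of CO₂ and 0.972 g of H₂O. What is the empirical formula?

C5H8O2

mol C = 2.97 g CO₂ ÷ 44.009 g/mol = 0.06749 mol
mol H = 2 × 0.972 g H₂O ÷ 18.015 g/mol = 0.1079 mol
mass O = 1.35 − (0.8106 + 0.1088) = 0.4306 g → mol O = 0.4306 ÷ 15.999 = 0.02692 mol
Divide by the smallest (0.02692 mol): C 2.507, H 4.009, O 1.000
Multiplying each by 2 gives whole numbers: C 5.01, H 8.02, O 2.00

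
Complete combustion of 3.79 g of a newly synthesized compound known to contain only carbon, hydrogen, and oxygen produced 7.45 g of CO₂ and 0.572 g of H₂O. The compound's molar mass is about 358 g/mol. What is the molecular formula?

C16H6O10

mol C = 7.45 g CO₂ ÷ 44.009 g/mol = 0.1693 mol
mol H = 2 × 0.572 g H₂O ÷ 18.015 g/mol = 0.06350 mol
mass O = 3.79 − (2.033 + 0.06401) = 1.693 g → mol O = 1.693 ÷ 15.999 = 0.1058 mol
Divide by the smallest (0.06350 mol): C 2.666, H 1.000, O 1.666
Multiplying each by 3 gives whole numbers: C 8.00, H 3.00, O 5.00
Empirical formula: C8H3O5
Empirical-formula mass = 179.11 g/mol; 358 ÷ 179.11 ≈ 2, so the molecular formula is C16H6O10.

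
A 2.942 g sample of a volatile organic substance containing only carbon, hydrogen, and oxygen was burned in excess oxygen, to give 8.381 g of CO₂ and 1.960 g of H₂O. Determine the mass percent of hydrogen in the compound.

7.46%

mol C = 8.381 g CO₂ ÷ 44.009 g/mol = 0.19044 mol
mol H = 2 × 1.960 g H₂O ÷ 18.015 g/mol = 0.21760 mol
mass O = 2.942 − (2.2874 + 0.21934) = 0.43531 g → mol O = 0.43531 ÷ 15.999 = 0.027208 mol
mass % H = 0.21934 g ÷ 2.942 g × 100%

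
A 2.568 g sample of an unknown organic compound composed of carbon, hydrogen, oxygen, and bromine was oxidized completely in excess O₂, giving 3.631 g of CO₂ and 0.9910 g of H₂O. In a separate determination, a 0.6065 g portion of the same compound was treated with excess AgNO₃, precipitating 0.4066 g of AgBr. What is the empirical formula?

mol C = 3.631 g CO₂ ÷ 44.009 g/mol = 0.082506 mol
mol H = 2 × 0.9910 g H₂O ÷ 18.015 g/mol = 0.11002 mol
From the AgBr data: mol Br per gram of compound = (0.4066 ÷ 187.772) ÷ 0.6065 = 0.0035703 mol/g, so in the 2.568 g combustion sample mol Br = 0.0091686 mol
mass O = 2.568 − (0.99098 + 0.11090 + 0.73260) = 0.73352 g → mol O = 0.73352 ÷ 15.999 = 0.045848 mol
Divide by the smallest (0.0091686 mol): C 8.999, H 12.000, Br 1.000, O 5.001

C9H12BrO5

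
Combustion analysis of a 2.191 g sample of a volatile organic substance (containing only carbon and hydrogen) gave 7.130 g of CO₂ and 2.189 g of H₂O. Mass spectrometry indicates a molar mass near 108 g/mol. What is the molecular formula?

mol C = 7.130 g CO₂ ÷ 44.009 g/mol = 0.16201 mol
mol H = 2 × 2.189 g H₂O ÷ 18.015 g/mol = 0.24302 mol
Divide by the smallest (0.16201 mol): C 1.000, H 1.500
Multiplying each by 2 gives whole numbers: C 2.00, H 3.00
Empirical formula: C2H3
Empirical-formula mass = 27.05 g/mol; 108 ÷ 27.05 ≈ 4, so the molecular formula is C8H12.

C8H12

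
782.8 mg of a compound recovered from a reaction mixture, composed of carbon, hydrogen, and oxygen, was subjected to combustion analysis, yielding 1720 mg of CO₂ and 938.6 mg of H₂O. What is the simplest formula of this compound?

mol C = 1.720 g CO₂ ÷ 44.009 g/mol = 0.039083 mol
mol H = 2 × 0.9386 g H₂O ÷ 18.015 g/mol = 0.10420 mol
mass O = 0.7828 − (0.46942 + 0.10504) = 0.20834 g → mol O = 0.20834 ÷ 15.999 = 0.013022 mol
Divide by the smallest (0.013022 mol): C 3.001, H 8.002, O 1.000

C3H8O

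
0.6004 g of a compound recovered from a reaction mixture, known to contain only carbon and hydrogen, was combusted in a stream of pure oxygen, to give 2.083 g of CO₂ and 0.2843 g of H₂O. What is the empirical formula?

C3H2

mol C = 2.083 g CO₂ ÷ 44.009 g/mol = 0.047331 mol
mol H = 2 × 0.2843 g H₂O ÷ 18.015 g/mol = 0.031563 mol
Divide by the smallest (0.031563 mol): C 1.500, H 1.000
Multiplying each by 2 gives whole numbers: C 3.00, H 2.00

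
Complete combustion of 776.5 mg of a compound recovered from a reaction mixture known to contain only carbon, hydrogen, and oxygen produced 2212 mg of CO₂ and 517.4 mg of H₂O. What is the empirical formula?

C7H8O

mol C = 2.212 g CO₂ ÷ 44.009 g/mol = 0.050262 mol
mol H = 2 × 0.5174 g H₂O ÷ 18.015 g/mol = 0.057441 mol
mass O = 0.7765 − (0.60370 + 0.057901) = 0.11490 g → mol O = 0.11490 ÷ 15.999 = 0.0071815 mol
Divide by the smallest (0.0071815 mol): C 6.999, H 7.998, O 1.000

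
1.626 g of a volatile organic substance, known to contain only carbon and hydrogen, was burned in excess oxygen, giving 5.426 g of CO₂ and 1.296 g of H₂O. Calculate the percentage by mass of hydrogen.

8.92%

mol C = 5.426 g CO₂ ÷ 44.009 g/mol = 0.12329 mol
mol H = 2 × 1.296 g H₂O ÷ 18.015 g/mol = 0.14388 mol
mass % H = 0.14503 g ÷ 1.626 g × 100%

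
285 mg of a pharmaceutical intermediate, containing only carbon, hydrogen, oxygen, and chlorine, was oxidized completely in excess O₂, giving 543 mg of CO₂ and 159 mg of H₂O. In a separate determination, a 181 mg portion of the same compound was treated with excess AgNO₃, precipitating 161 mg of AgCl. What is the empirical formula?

C7H10ClO2

mol C = 0.543 g CO₂ ÷ 44.009 g/mol = 0.01234 mol
mol H = 2 × 0.159 g H₂O ÷ 18.015 g/mol = 0.01765 mol
From the AgCl data: mol Cl per gram of compound = (0.161 ÷ 143.318) ÷ 0.181 = 0.006206 mol/g, so in the 0.285 g combustion sample mol Cl = 0.001769 mol
mass O = 0.285 − (0.1482 + 0.01779 + 0.06271) = 0.05630 g → mol O = 0.05630 ÷ 15.999 = 0.003519 mol
Divide by the smallest (0.001769 mol): C 6.975, H 9.979, Cl 1.000, O 1.990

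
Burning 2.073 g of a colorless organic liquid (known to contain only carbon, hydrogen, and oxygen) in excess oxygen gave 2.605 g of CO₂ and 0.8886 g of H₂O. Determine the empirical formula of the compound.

C3H5O4

mol C = 2.605 g CO₂ ÷ 44.009 g/mol = 0.059192 mol
mol H = 2 × 0.8886 g H₂O ÷ 18.015 g/mol = 0.098651 mol
mass O = 2.073 − (0.71096 + 0.099440) = 1.2626 g → mol O = 1.2626 ÷ 15.999 = 0.078917 mol
Divide by the smallest (0.059192 mol): C 1.000, H 1.667, O 1.333
Multiplying each by 3 gives whole numbers: C 3.00, H 5.00, O 4.00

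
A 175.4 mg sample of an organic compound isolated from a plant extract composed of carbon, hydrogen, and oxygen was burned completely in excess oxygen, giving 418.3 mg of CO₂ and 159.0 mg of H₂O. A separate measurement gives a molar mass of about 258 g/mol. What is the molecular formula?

C14H26O4

mol C = 0.4183 g CO₂ ÷ 44.009 g/mol = 0.0095049 mol
mol H = 2 × 0.1590 g H₂O ÷ 18.015 g/mol = 0.017652 mol
mass O = 0.1754 − (0.11416 + 0.017793) = 0.043444 g → mol O = 0.043444 ÷ 15.999 = 0.0027154 mol
Divide by the smallest (0.0027154 mol): C 3.500, H 6.501, O 1.000
Multiplying each by 2 gives whole numbers: C 7.00, H 13.00, O 2.00
Empirical formula: C7H13O2
Empirical-formula mass = 129.18 g/mol; 258 ÷ 129.18 ≈ 2, so the molecular formula is C14H26O4.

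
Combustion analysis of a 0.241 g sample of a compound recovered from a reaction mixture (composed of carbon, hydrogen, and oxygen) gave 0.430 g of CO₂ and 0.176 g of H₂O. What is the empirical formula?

mol C = 0.430 g CO₂ ÷ 44.009 g/mol = 0.009771 mol
mol H = 2 × 0.176 g H₂O ÷ 18.015 g/mol = 0.01954 mol
mass O = 0.241 − (0.1174 + 0.01970) = 0.1039 g → mol O = 0.1039 ÷ 15.999 = 0.006497 mol
Divide by the smallest (0.006497 mol): C 1.504, H 3.007, O 1.000
Multiplying each by 2 gives whole numbers: C 3.01, H 6.01, O 2.00

C3H6O2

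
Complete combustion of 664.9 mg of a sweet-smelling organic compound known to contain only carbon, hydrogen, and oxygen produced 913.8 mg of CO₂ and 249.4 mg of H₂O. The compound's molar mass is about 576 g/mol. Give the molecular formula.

C18H24O21

mol C = 0.9138 g CO₂ ÷ 44.009 g/mol = 0.020764 mol
mol H = 2 × 0.2494 g H₂O ÷ 18.015 g/mol = 0.027688 mol
mass O = 0.6649 − (0.24940 + 0.027910) = 0.38759 g → mol O = 0.38759 ÷ 15.999 = 0.024226 mol
Divide by the smallest (0.020764 mol): C 1.000, H 1.333, O 1.167
Multiplying each by 6 gives whole numbers: C 6.00, H 8.00, O 7.00
Empirical formula: C6H8O7
Empirical-formula mass = 192.12 g/mol; 576 ÷ 192.12 ≈ 3, so the molecular formula is C18H24O21.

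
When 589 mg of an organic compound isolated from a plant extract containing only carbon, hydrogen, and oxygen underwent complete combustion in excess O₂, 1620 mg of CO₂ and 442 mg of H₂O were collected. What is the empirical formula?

C6H8O

mol C = 1.62 g CO₂ ÷ 44.009 g/mol = 0.03681 mol
mol H = 2 × 0.442 g H₂O ÷ 18.015 g/mol = 0.04907 mol
mass O = 0.589 − (0.4421 + 0.04946) = 0.09740 g → mol O = 0.09740 ÷ 15.999 = 0.006088 mol
Divide by the smallest (0.006088 mol): C 6.046, H 8.060, O 1.000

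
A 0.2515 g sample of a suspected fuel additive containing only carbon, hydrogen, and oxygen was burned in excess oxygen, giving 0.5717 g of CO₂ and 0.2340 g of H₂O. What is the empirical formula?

C3H6O

mol C = 0.5717 g CO₂ ÷ 44.009 g/mol = 0.012991 mol
mol H = 2 × 0.2340 g H₂O ÷ 18.015 g/mol = 0.025978 mol
mass O = 0.2515 − (0.15603 + 0.026186) = 0.069285 g → mol O = 0.069285 ÷ 15.999 = 0.0043306 mol
Divide by the smallest (0.0043306 mol): C 3.000, H 5.999, O 1.000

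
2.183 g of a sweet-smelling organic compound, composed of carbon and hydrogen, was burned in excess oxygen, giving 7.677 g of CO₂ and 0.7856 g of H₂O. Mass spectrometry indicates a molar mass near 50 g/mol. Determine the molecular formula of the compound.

mol C = 7.677 g CO₂ ÷ 44.009 g/mol = 0.17444 mol
mol H = 2 × 0.7856 g H₂O ÷ 18.015 g/mol = 0.087216 mol
Divide by the smallest (0.087216 mol): C 2.000, H 1.000
Empirical formula: C2H
Empirical-formula mass = 25.03 g/mol; 50 ÷ 25.03 ≈ 2, so the molecular formula is C4H2.

C4H2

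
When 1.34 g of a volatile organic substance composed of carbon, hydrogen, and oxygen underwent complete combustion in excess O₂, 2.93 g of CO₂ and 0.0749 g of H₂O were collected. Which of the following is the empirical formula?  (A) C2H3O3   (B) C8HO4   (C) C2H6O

(B) C8HO4

mol C = 2.93 g CO₂ ÷ 44.009 g/mol = 0.06658 mol
mol H = 2 × 0.0749 g H₂O ÷ 18.015 g/mol = 0.008315 mol
mass O = 1.34 − (0.7997 + 0.008382) = 0.5320 g → mol O = 0.5320 ÷ 15.999 = 0.03325 mol
Divide by the smallest (0.008315 mol): C 8.007, H 1.000, O 3.999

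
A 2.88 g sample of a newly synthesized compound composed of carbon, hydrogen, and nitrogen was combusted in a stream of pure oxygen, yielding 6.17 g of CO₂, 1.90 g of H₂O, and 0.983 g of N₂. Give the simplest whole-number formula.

mol C = 6.17 g CO₂ ÷ 44.009 g/mol = 0.1402 mol
mol H = 2 × 1.90 g H₂O ÷ 18.015 g/mol = 0.2109 mol
mol N = 2 × 0.983 g N₂ ÷ 28.014 g/mol = 0.07018 mol
Divide by the smallest (0.07018 mol): C 1.998, H 3.006, N 1.000

C2H3N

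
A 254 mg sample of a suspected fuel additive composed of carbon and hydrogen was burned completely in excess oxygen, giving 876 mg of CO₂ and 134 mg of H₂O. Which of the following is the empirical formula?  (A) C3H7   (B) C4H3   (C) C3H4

(B) C4H3

mol C = 0.876 g CO₂ ÷ 44.009 g/mol = 0.01991 mol
mol H = 2 × 0.134 g H₂O ÷ 18.015 g/mol = 0.01488 mol
Divide by the smallest (0.01488 mol): C 1.338, H 1.000
Multiplying each by 3 gives whole numbers: C 4.01, H 3.00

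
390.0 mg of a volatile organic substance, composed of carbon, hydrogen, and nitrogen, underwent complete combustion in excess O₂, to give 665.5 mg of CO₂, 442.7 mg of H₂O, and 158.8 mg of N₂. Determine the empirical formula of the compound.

C4H13N3

mol C = 0.6655 g CO₂ ÷ 44.009 g/mol = 0.015122 mol
mol H = 2 × 0.4427 g H₂O ÷ 18.015 g/mol = 0.049148 mol
mol N = 2 × 0.1588 g N₂ ÷ 28.014 g/mol = 0.011337 mol
Divide by the smallest (0.011337 mol): C 1.334, H 4.335, N 1.000
Multiplying each by 3 gives whole numbers: C 4.00, H 13.01, N 3.00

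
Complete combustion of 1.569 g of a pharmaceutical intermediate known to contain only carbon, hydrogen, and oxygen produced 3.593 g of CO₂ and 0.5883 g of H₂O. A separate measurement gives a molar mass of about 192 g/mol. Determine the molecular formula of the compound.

C10H8O4

mol C = 3.593 g CO₂ ÷ 44.009 g/mol = 0.081642 mol
mol H = 2 × 0.5883 g H₂O ÷ 18.015 g/mol = 0.065312 mol
mass O = 1.569 − (0.98061 + 0.065835) = 0.52256 g → mol O = 0.52256 ÷ 15.999 = 0.032662 mol
Divide by the smallest (0.032662 mol): C 2.500, H 2.000, O 1.000
Multiplying each by 2 gives whole numbers: C 5.00, H 4.00, O 2.00
Empirical formula: C5H4O2
Empirical-formula mass = 96.08 g/mol; 192 ÷ 96.08 ≈ 2, so the molecular formula is C10H8O4.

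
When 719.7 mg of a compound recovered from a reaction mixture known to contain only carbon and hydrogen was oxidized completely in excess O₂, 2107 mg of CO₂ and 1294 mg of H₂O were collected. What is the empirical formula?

CH3

mol C = 2.107 g CO₂ ÷ 44.009 g/mol = 0.047877 mol
mol H = 2 × 1.294 g H₂O ÷ 18.015 g/mol = 0.14366 mol
Divide by the smallest (0.047877 mol): C 1.000, H 3.001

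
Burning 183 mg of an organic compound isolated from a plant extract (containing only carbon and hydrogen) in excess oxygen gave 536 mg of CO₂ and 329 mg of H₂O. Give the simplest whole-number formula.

mol C = 0.536 g CO₂ ÷ 44.009 g/mol = 0.01218 mol
mol H = 2 × 0.329 g H₂O ÷ 18.015 g/mol = 0.03653 mol
Divide by the smallest (0.01218 mol): C 1.000, H 2.999

CH3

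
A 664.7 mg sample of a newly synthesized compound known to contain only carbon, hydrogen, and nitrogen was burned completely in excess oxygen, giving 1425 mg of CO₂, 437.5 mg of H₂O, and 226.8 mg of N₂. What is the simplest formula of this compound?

C2H3N

mol C = 1.425 g CO₂ ÷ 44.009 g/mol = 0.032380 mol
mol H = 2 × 0.4375 g H₂O ÷ 18.015 g/mol = 0.048571 mol
mol N = 2 × 0.2268 g N₂ ÷ 28.014 g/mol = 0.016192 mol
Divide by the smallest (0.016192 mol): C 2.000, H 3.000, N 1.000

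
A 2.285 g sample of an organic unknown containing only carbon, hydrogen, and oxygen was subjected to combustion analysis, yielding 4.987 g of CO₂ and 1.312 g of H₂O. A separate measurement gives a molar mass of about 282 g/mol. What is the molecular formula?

mol C = 4.987 g CO₂ ÷ 44.009 g/mol = 0.11332 mol
mol H = 2 × 1.312 g H₂O ÷ 18.015 g/mol = 0.14566 mol
mass O = 2.285 − (1.3611 + 0.14682) = 0.77712 g → mol O = 0.77712 ÷ 15.999 = 0.048573 mol
Divide by the smallest (0.048573 mol): C 2.333, H 2.999, O 1.000
Multiplying each by 3 gives whole numbers: C 7.00, H 9.00, O 3.00
Empirical formula: C7H9O3
Empirical-formula mass = 141.15 g/mol; 282 ÷ 141.15 ≈ 2, so the molecular formula is C14H18O6.

C14H18O6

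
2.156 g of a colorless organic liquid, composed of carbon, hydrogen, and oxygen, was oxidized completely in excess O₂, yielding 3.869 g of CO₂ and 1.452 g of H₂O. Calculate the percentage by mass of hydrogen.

7.54%

mol C = 3.869 g CO₂ ÷ 44.009 g/mol = 0.087914 mol
mol H = 2 × 1.452 g H₂O ÷ 18.015 g/mol = 0.16120 mol
mass O = 2.156 − (1.0559 + 0.16249) = 0.93758 g → mol O = 0.93758 ÷ 15.999 = 0.058602 mol
mass % H = 0.16249 g ÷ 2.156 g × 100%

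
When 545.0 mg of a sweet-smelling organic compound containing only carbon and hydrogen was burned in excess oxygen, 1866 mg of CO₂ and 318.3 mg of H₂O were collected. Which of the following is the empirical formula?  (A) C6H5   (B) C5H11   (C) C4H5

(A) C6H5

mol C = 1.866 g CO₂ ÷ 44.009 g/mol = 0.042400 mol
mol H = 2 × 0.3183 g H₂O ÷ 18.015 g/mol = 0.035337 mol
Divide by the smallest (0.035337 mol): C 1.200, H 1.000
Multiplying each by 5 gives whole numbers: C 6.00, H 5.00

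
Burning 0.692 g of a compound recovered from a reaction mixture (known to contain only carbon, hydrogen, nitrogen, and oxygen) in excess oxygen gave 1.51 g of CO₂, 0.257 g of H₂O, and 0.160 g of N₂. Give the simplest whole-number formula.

C6H5N2O

mol C = 1.51 g CO₂ ÷ 44.009 g/mol = 0.03431 mol
mol H = 2 × 0.257 g H₂O ÷ 18.015 g/mol = 0.02853 mol
mol N = 2 × 0.160 g N₂ ÷ 28.014 g/mol = 0.01142 mol
mass O = 0.692 − (0.4121 + 0.02876 + 0.1600) = 0.09113 g → mol O = 0.09113 ÷ 15.999 = 0.005696 mol
Divide by the smallest (0.005696 mol): C 6.024, H 5.009, N 2.005, O 1.000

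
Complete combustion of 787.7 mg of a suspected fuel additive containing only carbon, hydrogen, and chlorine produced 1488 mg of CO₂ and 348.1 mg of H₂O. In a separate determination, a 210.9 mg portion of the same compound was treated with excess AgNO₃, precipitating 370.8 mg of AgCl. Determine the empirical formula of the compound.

mol C = 1.488 g CO₂ ÷ 44.009 g/mol = 0.033811 mol
mol H = 2 × 0.3481 g H₂O ÷ 18.015 g/mol = 0.038646 mol
From the AgCl data: mol Cl per gram of compound = (0.3708 ÷ 143.318) ÷ 0.2109 = 0.012268 mol/g, so in the 0.7877 g combustion sample mol Cl = 0.0096633 mol
Divide by the smallest (0.0096633 mol): C 3.499, H 3.999, Cl 1.000
Multiplying each by 2 gives whole numbers: C 7.00, H 8.00, Cl 2.00

C7H8Cl2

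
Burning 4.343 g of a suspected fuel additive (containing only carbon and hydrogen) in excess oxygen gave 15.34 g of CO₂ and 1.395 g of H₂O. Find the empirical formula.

mol C = 15.34 g CO₂ ÷ 44.009 g/mol = 0.34857 mol
mol H = 2 × 1.395 g H₂O ÷ 18.015 g/mol = 0.15487 mol
Divide by the smallest (0.15487 mol): C 2.251, H 1.000
Multiplying each by 4 gives whole numbers: C 9.00, H 4.00

C9H4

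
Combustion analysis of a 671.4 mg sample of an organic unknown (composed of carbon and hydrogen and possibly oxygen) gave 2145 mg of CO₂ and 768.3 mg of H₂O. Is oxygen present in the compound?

mol C = 2.145 g CO₂ ÷ 44.009 g/mol = 0.048740 mol
mol H = 2 × 0.7683 g H₂O ÷ 18.015 g/mol = 0.085296 mol
C and H together account for 0.67139 g — essentially the entire 0.6714 g sample — so the compound contains no oxygen.

no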